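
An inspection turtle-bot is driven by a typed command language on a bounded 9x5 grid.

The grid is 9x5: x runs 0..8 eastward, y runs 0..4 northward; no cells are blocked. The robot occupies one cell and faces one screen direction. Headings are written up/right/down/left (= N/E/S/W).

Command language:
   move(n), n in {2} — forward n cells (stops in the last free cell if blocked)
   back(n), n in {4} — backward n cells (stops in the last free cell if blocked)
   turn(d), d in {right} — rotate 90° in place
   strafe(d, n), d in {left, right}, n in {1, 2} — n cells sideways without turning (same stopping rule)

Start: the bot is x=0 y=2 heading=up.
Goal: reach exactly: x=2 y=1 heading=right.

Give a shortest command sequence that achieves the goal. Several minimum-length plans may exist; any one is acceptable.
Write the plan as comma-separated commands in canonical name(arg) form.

turn(right), strafe(right, 1), move(2)

from: x=0 y=2 heading=up
t=1 turn(right) ⇒ x=0 y=2 heading=right
t=2 strafe(right, 1) ⇒ x=0 y=1 heading=right
t=3 move(2) ⇒ x=2 y=1 heading=right
shorter routes all fall short; 3 is best.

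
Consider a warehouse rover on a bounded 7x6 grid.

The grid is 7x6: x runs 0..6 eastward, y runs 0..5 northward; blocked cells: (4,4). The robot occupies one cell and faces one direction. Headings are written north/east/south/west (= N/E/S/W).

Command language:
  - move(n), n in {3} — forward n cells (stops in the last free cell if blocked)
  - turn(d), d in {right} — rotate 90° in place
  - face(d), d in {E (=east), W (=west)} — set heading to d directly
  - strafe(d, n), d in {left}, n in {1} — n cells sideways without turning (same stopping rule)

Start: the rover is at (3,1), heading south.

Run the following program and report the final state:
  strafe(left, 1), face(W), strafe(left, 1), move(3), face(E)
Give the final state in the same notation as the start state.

at (1,0), heading east

t0: at (3,1), heading south
step 1 (strafe(left, 1)): at (4,1), heading south
step 2 (face(W)): at (4,1), heading west
step 3 (strafe(left, 1)): at (4,0), heading west
step 4 (move(3)): at (1,0), heading west
step 5 (face(E)): at (1,0), heading east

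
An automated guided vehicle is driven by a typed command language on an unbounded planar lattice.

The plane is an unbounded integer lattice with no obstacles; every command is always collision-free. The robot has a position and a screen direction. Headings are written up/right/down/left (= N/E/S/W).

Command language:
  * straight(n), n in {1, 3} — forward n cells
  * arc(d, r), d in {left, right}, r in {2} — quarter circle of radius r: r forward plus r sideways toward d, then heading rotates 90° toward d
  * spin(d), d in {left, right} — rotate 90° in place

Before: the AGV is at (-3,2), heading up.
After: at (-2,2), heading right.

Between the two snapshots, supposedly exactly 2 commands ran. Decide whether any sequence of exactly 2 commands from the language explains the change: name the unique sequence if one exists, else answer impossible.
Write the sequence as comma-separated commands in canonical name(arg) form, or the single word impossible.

key: order matters: swapping spin(right) and straight(1) lands elsewhere
t0: at (-3,2), heading up
step 1 (spin(right)): at (-3,2), heading right
step 2 (straight(1)): at (-2,2), heading right
no other 2-command option fits: unique.

spin(right), straight(1)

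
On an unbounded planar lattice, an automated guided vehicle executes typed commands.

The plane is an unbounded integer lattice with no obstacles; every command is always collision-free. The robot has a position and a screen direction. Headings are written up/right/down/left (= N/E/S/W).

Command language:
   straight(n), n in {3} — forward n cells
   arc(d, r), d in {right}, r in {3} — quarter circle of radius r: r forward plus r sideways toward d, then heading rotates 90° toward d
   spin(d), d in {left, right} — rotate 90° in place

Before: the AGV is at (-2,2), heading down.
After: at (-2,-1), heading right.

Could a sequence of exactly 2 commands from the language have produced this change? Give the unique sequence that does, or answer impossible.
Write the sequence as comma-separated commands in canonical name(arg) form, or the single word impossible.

key: order matters: swapping straight(3) and spin(left) lands elsewhere
from: at (-2,2), heading down
step 1 (straight(3)): at (-2,-1), heading down
step 2 (spin(left)): at (-2,-1), heading right
no rival 2-sequence matches.

straight(3), spin(left)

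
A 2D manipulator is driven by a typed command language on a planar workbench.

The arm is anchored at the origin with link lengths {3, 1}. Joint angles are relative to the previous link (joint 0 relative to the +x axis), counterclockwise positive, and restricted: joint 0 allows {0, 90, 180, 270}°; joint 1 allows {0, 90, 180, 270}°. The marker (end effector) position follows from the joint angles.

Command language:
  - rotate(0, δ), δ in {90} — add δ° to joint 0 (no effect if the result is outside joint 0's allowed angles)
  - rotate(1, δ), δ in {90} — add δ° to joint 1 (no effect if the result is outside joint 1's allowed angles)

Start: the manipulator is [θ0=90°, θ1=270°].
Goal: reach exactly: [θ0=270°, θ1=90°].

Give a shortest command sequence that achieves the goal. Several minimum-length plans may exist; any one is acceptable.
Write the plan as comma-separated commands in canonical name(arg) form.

from: [θ0=90°, θ1=270°]
t=1 rotate(1, 90) ⇒ [θ0=90°, θ1=0°]
t=2 rotate(1, 90) ⇒ [θ0=90°, θ1=90°]
t=3 rotate(0, 90) ⇒ [θ0=180°, θ1=90°]
t=4 rotate(0, 90) ⇒ [θ0=270°, θ1=90°]
no 3-step plan works, so 4 is optimal.

rotate(1, 90), rotate(1, 90), rotate(0, 90), rotate(0, 90)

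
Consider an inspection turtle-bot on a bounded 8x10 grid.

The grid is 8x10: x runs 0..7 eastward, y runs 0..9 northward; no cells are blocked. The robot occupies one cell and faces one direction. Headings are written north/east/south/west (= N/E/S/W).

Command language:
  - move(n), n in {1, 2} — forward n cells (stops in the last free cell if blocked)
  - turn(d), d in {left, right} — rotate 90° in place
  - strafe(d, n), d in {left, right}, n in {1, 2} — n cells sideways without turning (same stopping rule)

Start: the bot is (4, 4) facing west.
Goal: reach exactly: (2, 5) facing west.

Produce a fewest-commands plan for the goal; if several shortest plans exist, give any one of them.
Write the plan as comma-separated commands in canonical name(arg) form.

begin: (4, 4) facing west
[1] after strafe(right, 1): (4, 5) facing west
[2] after move(2): (2, 5) facing west
shorter routes all fall short; 2 is best.

strafe(right, 1), move(2)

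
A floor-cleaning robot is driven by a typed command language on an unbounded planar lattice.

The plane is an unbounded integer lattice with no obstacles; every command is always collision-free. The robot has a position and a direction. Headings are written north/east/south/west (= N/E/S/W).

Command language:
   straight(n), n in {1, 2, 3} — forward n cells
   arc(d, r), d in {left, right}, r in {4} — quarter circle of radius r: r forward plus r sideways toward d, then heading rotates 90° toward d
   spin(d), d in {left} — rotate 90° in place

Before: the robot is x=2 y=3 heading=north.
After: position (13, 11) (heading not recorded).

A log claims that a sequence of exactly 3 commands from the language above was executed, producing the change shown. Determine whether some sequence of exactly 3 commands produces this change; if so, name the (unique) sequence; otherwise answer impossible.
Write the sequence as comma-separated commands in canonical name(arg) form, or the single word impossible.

arc(right, 4), straight(3), arc(left, 4)

key: running arc(left, 4) before arc(right, 4) would end elsewhere — order is forced
begin: x=2 y=3 heading=north
[1] after arc(right, 4): x=6 y=7 heading=east
[2] after straight(3): x=9 y=7 heading=east
[3] after arc(left, 4): x=13 y=11 heading=north
uniquely the one of 216 3-step routes that fits.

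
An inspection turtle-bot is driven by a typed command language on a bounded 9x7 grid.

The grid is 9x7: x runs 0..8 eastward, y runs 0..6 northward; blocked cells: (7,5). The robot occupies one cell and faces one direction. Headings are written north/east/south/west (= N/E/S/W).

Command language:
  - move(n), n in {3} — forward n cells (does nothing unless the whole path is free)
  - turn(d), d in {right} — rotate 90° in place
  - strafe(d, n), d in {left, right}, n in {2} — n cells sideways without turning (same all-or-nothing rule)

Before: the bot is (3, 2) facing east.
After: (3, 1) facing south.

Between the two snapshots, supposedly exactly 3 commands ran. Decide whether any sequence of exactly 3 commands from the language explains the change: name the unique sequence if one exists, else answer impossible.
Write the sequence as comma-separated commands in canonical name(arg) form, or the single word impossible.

key: running move(3) before strafe(left, 2) would end elsewhere — order is forced
t0: (3, 2) facing east
1. strafe(left, 2) → (3, 4) facing east
2. turn(right) → (3, 4) facing south
3. move(3) → (3, 1) facing south
no other 3-command option fits: unique.

strafe(left, 2), turn(right), move(3)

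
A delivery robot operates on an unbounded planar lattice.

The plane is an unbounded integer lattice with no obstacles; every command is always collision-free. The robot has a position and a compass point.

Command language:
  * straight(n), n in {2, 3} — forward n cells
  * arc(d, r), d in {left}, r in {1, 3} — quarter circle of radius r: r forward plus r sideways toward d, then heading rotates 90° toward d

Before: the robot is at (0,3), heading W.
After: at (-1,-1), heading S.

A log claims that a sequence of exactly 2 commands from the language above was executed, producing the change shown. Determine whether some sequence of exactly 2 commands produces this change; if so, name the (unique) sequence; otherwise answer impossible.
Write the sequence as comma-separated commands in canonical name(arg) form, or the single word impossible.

arc(left, 1), straight(3)

key: cell and facing (now S) both changed — the 2 commands mix motion and turning
from: at (0,3), heading W
t=1 arc(left, 1) ⇒ at (-1,2), heading S
t=2 straight(3) ⇒ at (-1,-1), heading S
no other 2-command option fits: unique.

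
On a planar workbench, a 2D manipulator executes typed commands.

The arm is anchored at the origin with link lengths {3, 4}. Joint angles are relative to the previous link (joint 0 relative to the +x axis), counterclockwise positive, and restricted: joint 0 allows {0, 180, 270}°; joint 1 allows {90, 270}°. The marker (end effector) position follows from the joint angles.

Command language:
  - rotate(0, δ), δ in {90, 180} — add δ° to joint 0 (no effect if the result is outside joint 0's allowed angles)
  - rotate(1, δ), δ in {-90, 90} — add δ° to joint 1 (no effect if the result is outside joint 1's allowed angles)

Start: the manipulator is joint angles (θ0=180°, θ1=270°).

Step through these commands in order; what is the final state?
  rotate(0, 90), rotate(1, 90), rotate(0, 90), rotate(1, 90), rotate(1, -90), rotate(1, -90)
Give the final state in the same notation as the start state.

joint angles (θ0=0°, θ1=270°)

begin: joint angles (θ0=180°, θ1=270°)
1. rotate(0, 90) → joint angles (θ0=270°, θ1=270°)
2. rotate(1, 90) → joint angles (θ0=270°, θ1=270°)
3. rotate(0, 90) → joint angles (θ0=0°, θ1=270°)
4. rotate(1, 90) → joint angles (θ0=0°, θ1=270°)
5. rotate(1, -90) → joint angles (θ0=0°, θ1=270°)
6. rotate(1, -90) → joint angles (θ0=0°, θ1=270°)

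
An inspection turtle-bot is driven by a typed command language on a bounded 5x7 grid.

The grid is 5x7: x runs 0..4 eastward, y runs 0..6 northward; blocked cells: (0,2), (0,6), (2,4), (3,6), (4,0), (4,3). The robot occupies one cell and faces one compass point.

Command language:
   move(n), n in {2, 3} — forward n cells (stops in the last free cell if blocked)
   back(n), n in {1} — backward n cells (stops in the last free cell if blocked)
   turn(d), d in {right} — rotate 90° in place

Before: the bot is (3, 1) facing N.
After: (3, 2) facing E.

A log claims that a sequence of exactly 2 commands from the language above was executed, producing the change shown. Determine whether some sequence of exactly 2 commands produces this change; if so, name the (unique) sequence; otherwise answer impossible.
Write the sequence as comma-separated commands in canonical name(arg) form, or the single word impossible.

impossible

checked all 2-command options: none fits.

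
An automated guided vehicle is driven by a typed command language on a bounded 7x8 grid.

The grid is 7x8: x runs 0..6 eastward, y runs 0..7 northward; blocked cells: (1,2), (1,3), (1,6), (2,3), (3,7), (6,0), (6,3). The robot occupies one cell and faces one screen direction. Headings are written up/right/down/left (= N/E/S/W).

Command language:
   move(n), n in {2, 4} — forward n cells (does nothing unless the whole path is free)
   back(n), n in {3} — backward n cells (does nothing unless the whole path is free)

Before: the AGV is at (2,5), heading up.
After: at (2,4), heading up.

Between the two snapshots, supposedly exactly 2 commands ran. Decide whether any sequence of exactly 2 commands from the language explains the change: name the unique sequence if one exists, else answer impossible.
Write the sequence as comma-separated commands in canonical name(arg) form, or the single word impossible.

move(2), back(3)

key: still facing N at the end — nothing in the sequence rotates
start: at (2,5), heading up
[1] after move(2): at (2,7), heading up
[2] after back(3): at (2,4), heading up
all 9 alternatives checked — unique.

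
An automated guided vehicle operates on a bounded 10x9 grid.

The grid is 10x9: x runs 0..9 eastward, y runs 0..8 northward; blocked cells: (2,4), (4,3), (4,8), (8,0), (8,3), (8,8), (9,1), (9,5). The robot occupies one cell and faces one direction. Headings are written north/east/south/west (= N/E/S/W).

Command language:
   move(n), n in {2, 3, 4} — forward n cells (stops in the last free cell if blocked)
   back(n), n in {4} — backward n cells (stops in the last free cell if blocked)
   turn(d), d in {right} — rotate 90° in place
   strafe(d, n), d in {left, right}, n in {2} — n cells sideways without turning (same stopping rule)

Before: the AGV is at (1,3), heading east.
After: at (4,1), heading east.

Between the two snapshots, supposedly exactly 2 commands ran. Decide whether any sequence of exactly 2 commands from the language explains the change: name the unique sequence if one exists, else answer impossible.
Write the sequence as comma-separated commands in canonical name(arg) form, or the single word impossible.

strafe(right, 2), move(3)

key: heading stays E — no command in the sequence turns
from: at (1,3), heading east
1. strafe(right, 2) → at (1,1), heading east
2. move(3) → at (4,1), heading east
uniquely the one of 49 2-step routes that fits.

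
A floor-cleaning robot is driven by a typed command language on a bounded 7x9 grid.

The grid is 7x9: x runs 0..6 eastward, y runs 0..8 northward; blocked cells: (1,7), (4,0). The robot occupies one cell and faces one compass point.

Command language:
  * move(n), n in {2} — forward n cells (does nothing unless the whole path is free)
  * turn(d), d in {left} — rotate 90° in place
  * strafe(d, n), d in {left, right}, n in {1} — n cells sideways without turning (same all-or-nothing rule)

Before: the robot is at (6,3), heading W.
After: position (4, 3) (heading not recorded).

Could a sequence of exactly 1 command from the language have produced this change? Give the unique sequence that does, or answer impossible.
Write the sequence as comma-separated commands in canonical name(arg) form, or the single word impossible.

initial: at (6,3), heading W
[1] after move(2): at (4,3), heading W
no other 1-command option fits: unique.

move(2)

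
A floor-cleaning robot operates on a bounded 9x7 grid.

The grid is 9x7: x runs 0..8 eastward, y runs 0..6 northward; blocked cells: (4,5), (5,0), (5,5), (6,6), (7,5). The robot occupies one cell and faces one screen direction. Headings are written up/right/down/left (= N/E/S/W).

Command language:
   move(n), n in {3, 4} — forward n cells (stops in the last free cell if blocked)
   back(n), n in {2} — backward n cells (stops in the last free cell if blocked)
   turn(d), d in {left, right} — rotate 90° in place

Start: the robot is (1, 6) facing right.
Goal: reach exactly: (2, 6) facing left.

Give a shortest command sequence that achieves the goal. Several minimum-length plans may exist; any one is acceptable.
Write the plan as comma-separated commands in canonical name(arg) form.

turn(right), turn(right), move(3), back(2)

from: (1, 6) facing right
1. turn(right) → (1, 6) facing down
2. turn(right) → (1, 6) facing left
3. move(3) → (0, 6) facing left
4. back(2) → (2, 6) facing left
nothing shorter than 4 reaches the goal.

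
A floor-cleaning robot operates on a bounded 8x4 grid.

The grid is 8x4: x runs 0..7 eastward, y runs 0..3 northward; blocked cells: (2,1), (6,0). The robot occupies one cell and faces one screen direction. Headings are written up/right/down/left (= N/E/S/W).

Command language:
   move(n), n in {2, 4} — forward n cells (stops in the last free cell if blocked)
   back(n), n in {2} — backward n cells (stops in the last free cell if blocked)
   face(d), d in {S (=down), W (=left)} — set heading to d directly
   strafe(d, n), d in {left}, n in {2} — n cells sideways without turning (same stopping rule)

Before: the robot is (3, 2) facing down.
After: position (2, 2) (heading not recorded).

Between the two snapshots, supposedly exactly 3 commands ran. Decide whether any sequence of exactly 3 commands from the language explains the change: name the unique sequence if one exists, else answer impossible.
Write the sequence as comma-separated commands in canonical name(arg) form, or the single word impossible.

key: move(4) runs into the grid edge before its full distance
from: (3, 2) facing down
t=1 face(W) ⇒ (3, 2) facing left
t=2 move(4) ⇒ (0, 2) facing left
t=3 back(2) ⇒ (2, 2) facing left
uniquely the one of 216 3-step routes that fits.

face(W), move(4), back(2)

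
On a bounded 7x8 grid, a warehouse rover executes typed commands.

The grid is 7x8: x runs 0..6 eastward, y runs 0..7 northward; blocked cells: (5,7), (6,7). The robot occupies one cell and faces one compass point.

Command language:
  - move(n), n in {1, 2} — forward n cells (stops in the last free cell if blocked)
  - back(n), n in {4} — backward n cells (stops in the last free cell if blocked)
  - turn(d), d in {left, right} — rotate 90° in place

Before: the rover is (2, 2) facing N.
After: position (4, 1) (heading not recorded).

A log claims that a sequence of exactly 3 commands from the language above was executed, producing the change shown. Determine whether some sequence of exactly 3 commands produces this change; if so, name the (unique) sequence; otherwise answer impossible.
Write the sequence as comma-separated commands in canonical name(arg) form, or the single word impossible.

impossible

every 3-command combo misses the target.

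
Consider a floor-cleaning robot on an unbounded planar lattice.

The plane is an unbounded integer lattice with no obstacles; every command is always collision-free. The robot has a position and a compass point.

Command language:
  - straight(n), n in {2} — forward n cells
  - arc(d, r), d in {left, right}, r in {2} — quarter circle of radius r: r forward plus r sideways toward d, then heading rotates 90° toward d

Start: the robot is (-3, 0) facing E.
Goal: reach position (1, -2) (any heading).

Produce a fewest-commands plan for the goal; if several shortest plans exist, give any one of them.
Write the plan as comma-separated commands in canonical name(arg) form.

initial: (-3, 0) facing E
t=1 straight(2) ⇒ (-1, 0) facing E
t=2 arc(right, 2) ⇒ (1, -2) facing S
minimal: 2 command(s), checked below 2.

straight(2), arc(right, 2)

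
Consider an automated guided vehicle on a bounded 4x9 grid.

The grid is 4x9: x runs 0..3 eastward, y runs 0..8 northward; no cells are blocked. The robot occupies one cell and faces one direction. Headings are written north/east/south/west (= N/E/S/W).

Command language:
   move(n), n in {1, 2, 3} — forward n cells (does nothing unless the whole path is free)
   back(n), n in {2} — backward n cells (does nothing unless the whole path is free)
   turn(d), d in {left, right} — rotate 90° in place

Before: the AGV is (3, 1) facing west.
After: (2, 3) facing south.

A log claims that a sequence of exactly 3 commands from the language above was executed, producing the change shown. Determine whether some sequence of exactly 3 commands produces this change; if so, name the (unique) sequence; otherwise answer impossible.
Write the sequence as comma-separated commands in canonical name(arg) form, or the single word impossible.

key: cell and facing (now S) both changed — the 3 commands mix motion and turning
start: (3, 1) facing west
t=1 move(1) ⇒ (2, 1) facing west
t=2 turn(left) ⇒ (2, 1) facing south
t=3 back(2) ⇒ (2, 3) facing south
no rival 3-sequence matches.

move(1), turn(left), back(2)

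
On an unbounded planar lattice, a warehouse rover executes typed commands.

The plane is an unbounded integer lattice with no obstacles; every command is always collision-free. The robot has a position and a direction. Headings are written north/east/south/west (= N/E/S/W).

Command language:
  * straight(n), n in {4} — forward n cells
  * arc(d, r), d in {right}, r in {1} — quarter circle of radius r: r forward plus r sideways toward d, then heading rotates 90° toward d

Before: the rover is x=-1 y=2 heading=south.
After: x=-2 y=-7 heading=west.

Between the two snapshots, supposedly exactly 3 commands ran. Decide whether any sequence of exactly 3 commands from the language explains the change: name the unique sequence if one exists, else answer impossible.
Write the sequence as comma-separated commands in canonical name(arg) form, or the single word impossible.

key: cell and facing (now W) both changed — the 3 commands mix motion and turning
initial: x=-1 y=2 heading=south
step 1 (straight(4)): x=-1 y=-2 heading=south
step 2 (straight(4)): x=-1 y=-6 heading=south
step 3 (arc(right, 1)): x=-2 y=-7 heading=west
uniquely the one of 8 3-step routes that fits.

straight(4), straight(4), arc(right, 1)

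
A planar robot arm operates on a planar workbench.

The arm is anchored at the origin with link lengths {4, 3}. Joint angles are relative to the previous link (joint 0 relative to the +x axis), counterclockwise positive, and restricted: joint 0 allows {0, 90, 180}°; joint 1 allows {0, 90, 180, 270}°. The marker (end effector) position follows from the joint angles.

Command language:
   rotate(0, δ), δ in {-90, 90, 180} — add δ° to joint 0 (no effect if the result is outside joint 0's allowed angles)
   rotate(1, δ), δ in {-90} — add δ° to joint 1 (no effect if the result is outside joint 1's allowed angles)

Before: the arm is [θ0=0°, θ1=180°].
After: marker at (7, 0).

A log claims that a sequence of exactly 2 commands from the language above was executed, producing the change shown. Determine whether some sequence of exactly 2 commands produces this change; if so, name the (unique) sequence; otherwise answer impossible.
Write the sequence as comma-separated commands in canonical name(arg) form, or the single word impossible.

rotate(1, -90), rotate(1, -90)

initial: [θ0=0°, θ1=180°]
1. rotate(1, -90) → [θ0=0°, θ1=90°]
2. rotate(1, -90) → [θ0=0°, θ1=0°]
no other 2-command option fits: unique.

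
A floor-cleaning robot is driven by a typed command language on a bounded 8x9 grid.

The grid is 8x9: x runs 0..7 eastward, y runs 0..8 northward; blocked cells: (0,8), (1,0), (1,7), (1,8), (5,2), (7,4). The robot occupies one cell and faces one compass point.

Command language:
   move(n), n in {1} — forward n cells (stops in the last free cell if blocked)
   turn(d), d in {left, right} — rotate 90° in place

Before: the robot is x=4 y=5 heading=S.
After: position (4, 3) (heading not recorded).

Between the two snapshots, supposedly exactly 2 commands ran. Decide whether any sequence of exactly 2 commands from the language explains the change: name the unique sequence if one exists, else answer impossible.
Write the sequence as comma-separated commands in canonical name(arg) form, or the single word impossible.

begin: x=4 y=5 heading=S
[1] after move(1): x=4 y=4 heading=S
[2] after move(1): x=4 y=3 heading=S
no rival 2-sequence matches.

move(1), move(1)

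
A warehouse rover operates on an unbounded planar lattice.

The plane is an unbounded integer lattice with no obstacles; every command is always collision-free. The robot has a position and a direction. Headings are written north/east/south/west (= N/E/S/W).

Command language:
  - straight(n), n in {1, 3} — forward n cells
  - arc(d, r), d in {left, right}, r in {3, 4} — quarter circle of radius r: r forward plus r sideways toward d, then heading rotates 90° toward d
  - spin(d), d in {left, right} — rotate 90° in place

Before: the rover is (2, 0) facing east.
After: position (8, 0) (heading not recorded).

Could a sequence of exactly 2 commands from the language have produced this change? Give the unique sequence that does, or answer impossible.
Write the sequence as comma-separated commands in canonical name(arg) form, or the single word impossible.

begin: (2, 0) facing east
step 1 (straight(3)): (5, 0) facing east
step 2 (straight(3)): (8, 0) facing east
all 64 alternatives checked — unique.

straight(3), straight(3)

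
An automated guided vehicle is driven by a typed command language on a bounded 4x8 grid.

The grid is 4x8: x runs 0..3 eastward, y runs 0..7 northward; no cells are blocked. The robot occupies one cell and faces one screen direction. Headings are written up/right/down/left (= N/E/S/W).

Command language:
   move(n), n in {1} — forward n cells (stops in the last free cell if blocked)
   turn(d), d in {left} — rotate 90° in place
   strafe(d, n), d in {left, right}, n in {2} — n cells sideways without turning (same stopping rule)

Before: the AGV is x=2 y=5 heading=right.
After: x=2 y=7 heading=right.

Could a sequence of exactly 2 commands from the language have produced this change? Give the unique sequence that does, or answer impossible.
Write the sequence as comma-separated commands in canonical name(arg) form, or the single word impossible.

strafe(left, 2), strafe(left, 2)

key: heading stays E — no command in the sequence turns
start: x=2 y=5 heading=right
1. strafe(left, 2) → x=2 y=7 heading=right
2. strafe(left, 2) → x=2 y=7 heading=right
no other 2-command option fits: unique.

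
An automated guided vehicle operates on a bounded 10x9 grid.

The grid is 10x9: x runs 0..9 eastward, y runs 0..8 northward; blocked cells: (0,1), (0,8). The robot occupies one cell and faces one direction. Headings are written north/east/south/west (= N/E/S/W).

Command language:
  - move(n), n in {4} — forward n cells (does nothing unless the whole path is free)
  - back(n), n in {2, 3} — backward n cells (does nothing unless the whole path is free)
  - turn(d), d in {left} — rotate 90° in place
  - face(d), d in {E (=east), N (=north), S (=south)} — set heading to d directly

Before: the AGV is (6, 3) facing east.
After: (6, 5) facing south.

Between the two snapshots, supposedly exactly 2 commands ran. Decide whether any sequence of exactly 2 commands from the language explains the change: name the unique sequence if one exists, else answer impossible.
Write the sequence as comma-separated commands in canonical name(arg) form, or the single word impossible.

face(S), back(2)

key: position moved to (6,5) AND the heading swung to S — translation plus rotation needed
begin: (6, 3) facing east
[1] after face(S): (6, 3) facing south
[2] after back(2): (6, 5) facing south
all 49 alternatives checked — unique.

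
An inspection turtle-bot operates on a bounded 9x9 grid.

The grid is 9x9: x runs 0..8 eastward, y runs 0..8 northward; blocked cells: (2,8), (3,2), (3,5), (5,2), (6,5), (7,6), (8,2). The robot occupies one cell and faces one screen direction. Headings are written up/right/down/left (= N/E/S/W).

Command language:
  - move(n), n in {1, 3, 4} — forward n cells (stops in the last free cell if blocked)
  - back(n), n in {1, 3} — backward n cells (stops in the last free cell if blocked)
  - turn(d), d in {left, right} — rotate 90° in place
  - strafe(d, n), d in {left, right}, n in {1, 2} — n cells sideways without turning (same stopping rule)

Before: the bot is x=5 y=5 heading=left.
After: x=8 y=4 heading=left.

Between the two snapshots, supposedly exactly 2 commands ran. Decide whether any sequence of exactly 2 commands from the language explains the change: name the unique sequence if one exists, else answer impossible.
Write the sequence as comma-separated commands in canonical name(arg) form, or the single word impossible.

key: heading stays W — no command in the sequence turns
start: x=5 y=5 heading=left
t=1 strafe(left, 1) ⇒ x=5 y=4 heading=left
t=2 back(3) ⇒ x=8 y=4 heading=left
no other 2-command option fits: unique.

strafe(left, 1), back(3)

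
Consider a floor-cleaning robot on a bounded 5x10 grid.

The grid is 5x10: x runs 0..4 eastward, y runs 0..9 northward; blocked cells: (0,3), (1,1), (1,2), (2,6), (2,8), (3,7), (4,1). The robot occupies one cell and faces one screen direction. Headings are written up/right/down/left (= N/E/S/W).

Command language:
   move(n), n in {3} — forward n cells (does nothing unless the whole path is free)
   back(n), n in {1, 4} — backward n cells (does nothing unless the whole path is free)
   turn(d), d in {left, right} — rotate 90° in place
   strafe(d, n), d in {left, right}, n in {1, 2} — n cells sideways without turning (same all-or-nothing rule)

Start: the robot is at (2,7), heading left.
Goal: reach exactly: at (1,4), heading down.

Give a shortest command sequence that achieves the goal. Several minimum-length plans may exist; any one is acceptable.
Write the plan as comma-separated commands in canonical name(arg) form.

from: at (2,7), heading left
[1] after turn(left): at (2,7), heading down
[2] after strafe(right, 1): at (1,7), heading down
[3] after move(3): at (1,4), heading down
shorter routes all fall short; 3 is best.

turn(left), strafe(right, 1), move(3)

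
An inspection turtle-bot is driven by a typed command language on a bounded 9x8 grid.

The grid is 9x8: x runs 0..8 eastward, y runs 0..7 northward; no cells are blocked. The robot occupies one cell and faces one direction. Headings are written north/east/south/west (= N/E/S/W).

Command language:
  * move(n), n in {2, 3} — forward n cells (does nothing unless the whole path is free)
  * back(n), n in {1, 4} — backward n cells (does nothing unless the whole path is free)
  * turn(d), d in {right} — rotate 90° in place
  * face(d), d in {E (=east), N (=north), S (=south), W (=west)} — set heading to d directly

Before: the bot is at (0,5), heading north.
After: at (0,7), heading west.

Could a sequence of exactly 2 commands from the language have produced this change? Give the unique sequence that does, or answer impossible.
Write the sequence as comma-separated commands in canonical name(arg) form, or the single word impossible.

move(2), face(W)

key: position moved to (0,7) AND the heading swung to W — translation plus rotation needed
start: at (0,5), heading north
[1] after move(2): at (0,7), heading north
[2] after face(W): at (0,7), heading west
no other 2-command option fits: unique.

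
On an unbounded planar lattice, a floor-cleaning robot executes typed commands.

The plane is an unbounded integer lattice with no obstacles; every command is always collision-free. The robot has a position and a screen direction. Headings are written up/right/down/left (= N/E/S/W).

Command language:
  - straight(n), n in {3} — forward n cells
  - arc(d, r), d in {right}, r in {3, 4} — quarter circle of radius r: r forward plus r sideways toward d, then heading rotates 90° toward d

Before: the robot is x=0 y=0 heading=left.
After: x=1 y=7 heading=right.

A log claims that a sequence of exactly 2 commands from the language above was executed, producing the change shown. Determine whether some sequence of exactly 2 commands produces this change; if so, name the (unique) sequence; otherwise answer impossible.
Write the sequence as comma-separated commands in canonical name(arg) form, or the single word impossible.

arc(right, 3), arc(right, 4)

key: position moved to (1,7) AND the heading swung to E — translation plus rotation needed
initial: x=0 y=0 heading=left
t=1 arc(right, 3) ⇒ x=-3 y=3 heading=up
t=2 arc(right, 4) ⇒ x=1 y=7 heading=right
all 9 alternatives checked — unique.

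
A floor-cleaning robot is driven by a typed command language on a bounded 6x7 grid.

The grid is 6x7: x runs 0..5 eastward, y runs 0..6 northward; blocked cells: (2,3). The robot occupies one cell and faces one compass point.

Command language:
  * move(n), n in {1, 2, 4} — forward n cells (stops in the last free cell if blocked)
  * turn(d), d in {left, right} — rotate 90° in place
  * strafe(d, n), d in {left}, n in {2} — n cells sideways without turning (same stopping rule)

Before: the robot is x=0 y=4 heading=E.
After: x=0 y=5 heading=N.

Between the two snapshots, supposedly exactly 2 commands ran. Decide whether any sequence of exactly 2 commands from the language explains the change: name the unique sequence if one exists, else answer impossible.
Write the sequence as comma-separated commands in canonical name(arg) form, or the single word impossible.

turn(left), move(1)

key: running move(1) before turn(left) would end elsewhere — order is forced
start: x=0 y=4 heading=E
step 1 (turn(left)): x=0 y=4 heading=N
step 2 (move(1)): x=0 y=5 heading=N
no rival 2-sequence matches.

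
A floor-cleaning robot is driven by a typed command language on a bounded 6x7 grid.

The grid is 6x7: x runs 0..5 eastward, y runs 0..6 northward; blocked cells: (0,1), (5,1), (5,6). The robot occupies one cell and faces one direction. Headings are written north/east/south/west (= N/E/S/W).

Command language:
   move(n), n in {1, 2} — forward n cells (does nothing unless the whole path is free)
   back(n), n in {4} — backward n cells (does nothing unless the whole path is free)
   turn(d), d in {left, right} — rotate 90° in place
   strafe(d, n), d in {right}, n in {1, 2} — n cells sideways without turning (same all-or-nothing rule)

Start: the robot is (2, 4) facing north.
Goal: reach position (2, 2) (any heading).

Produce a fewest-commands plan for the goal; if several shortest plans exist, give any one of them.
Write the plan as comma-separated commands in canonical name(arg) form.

initial: (2, 4) facing north
t=1 move(2) ⇒ (2, 6) facing north
t=2 back(4) ⇒ (2, 2) facing north
minimal: 2 command(s), checked below 2.

move(2), back(4)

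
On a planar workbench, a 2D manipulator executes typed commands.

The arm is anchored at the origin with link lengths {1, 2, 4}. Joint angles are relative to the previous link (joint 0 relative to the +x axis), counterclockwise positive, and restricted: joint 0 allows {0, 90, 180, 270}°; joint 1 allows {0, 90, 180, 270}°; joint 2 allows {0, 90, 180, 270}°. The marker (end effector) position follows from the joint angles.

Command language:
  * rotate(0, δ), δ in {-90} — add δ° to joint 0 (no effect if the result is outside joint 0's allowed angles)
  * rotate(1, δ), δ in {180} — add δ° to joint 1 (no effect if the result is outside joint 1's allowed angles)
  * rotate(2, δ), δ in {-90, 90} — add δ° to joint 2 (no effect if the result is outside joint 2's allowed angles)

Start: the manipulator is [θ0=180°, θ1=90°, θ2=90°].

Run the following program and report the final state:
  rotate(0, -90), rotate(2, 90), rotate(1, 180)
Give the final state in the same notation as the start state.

[θ0=90°, θ1=270°, θ2=180°]

begin: [θ0=180°, θ1=90°, θ2=90°]
1. rotate(0, -90) → [θ0=90°, θ1=90°, θ2=90°]
2. rotate(2, 90) → [θ0=90°, θ1=90°, θ2=180°]
3. rotate(1, 180) → [θ0=90°, θ1=270°, θ2=180°]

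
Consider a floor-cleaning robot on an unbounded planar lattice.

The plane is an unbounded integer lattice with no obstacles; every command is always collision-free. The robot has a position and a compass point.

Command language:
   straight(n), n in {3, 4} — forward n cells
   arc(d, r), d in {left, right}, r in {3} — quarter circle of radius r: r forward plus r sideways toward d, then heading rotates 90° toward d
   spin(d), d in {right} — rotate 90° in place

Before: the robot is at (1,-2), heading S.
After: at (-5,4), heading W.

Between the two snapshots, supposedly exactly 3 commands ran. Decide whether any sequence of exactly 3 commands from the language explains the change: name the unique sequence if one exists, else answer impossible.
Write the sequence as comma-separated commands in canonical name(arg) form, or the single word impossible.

spin(right), arc(right, 3), arc(left, 3)

key: running arc(left, 3) before spin(right) would end elsewhere — order is forced
start: at (1,-2), heading S
[1] after spin(right): at (1,-2), heading W
[2] after arc(right, 3): at (-2,1), heading N
[3] after arc(left, 3): at (-5,4), heading W
all 125 alternatives checked — unique.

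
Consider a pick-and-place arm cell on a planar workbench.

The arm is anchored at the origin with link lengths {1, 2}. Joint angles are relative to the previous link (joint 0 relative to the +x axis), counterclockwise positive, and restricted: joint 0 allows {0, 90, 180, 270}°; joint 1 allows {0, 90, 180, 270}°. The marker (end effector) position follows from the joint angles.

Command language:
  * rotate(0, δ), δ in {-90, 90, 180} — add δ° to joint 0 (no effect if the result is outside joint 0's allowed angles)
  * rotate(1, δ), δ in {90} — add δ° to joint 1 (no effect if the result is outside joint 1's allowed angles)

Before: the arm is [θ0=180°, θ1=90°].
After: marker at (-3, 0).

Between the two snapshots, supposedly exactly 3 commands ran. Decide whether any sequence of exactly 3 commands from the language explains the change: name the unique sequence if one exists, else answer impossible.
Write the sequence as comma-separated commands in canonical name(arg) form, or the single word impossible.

t0: [θ0=180°, θ1=90°]
1. rotate(1, 90) → [θ0=180°, θ1=180°]
2. rotate(1, 90) → [θ0=180°, θ1=270°]
3. rotate(1, 90) → [θ0=180°, θ1=0°]
all 64 alternatives checked — unique.

rotate(1, 90), rotate(1, 90), rotate(1, 90)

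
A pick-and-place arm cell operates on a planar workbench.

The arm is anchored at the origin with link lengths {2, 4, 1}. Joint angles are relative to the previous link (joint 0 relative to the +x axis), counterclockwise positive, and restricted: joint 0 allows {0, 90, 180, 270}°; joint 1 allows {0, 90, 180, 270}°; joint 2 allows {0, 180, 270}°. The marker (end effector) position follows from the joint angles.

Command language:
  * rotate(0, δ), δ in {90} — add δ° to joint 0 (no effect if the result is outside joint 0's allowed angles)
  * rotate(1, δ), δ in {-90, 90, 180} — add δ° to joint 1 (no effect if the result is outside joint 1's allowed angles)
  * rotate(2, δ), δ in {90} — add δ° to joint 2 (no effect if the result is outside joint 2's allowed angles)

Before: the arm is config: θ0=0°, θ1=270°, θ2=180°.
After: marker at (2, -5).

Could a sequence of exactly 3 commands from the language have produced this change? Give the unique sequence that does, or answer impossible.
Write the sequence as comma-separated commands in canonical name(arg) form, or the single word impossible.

start: config: θ0=0°, θ1=270°, θ2=180°
step 1 (rotate(2, 90)): config: θ0=0°, θ1=270°, θ2=270°
step 2 (rotate(2, 90)): config: θ0=0°, θ1=270°, θ2=0°
step 3 (rotate(2, 90)): config: θ0=0°, θ1=270°, θ2=0°
uniquely the one of 125 3-step routes that fits.

rotate(2, 90), rotate(2, 90), rotate(2, 90)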